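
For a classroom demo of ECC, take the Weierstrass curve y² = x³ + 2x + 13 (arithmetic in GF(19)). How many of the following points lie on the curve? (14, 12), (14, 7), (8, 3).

3

(14, 12): 12² ≡ 11, rhs ≡ 11 → on.
(14, 7): 7² ≡ 11, rhs ≡ 11 → on.
(8, 3): 3² ≡ 9, rhs ≡ 9 → on.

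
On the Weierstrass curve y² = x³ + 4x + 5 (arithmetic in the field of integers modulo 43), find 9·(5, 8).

(37, 25)

Write Q = (5, 8).
Double-and-add on 9 = (1001)₂. Start with Q = (5, 8) for the leading 1-bit.
double: tangent at (5, 8): λ = (3·5² + 4)/(2·8) ≡ 36/16. 16⁻¹ ≡ 35 (mod 43), so λ ≡ 36·35 ≡ 13.
  x = λ² - 5 - 5 = 169 - 10 ≡ 30; y = λ·(5 - 30) - 8 ≡ 11. → (30, 11)
double: tangent at (30, 11): λ = (3·30² + 4)/(2·11) ≡ 38/22. 22⁻¹ ≡ 2 (mod 43), so λ ≡ 38·2 ≡ 33.
  x = λ² - 30 - 30 = 1089 - 60 ≡ 40; y = λ·(30 - 40) - 11 ≡ 3. → (40, 3)
double: tangent at (40, 3): λ = (3·40² + 4)/(2·3) ≡ 31/6. 6⁻¹ ≡ 36 (mod 43), so λ ≡ 31·36 ≡ 41.
  x = λ² - 40 - 40 = 1681 - 80 ≡ 10; y = λ·(40 - 10) - 3 ≡ 23. → (10, 23)
add Q: (10, 23) + (5, 8). λ = (8 - 23)/(5 - 10) ≡ 28/38 mod 43. 38⁻¹ ≡ 17 (mod 43) since 38·17 = 646 ≡ 1, so λ ≡ 3.
  x = λ² - 10 - 5 = 9 - 15 ≡ 37; y = λ·(10 - 37) - 23 ≡ 25. → (37, 25)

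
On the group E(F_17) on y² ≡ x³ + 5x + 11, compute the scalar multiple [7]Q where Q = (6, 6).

Double-and-add on 7 = (111)₂. Start with Q = (6, 6) for the leading 1-bit.
double: tangent at (6, 6): λ = (3·6² + 5)/(2·6) ≡ 11/12. 12⁻¹ ≡ 10 (mod 17), so λ ≡ 11·10 ≡ 8.
  x = λ² - 6 - 6 = 64 - 12 ≡ 1; y = λ·(6 - 1) - 6 ≡ 0. → (1, 0)
add Q: (1, 0) + (6, 6). λ = (6 - 0)/(6 - 1) ≡ 6/5 mod 17. 5⁻¹ ≡ 7 (mod 17), so λ ≡ 8.
  x = λ² - 1 - 6 = 64 - 7 ≡ 6; y = λ·(1 - 6) - 0 ≡ 11. → (6, 11)
double: tangent at (6, 11): λ = (3·6² + 5)/(2·11) ≡ 11/5. 5⁻¹ ≡ 7 (mod 17) since 5·7 = 35 ≡ 1, so λ ≡ 11·7 ≡ 9.
  x = λ² - 6 - 6 = 81 - 12 ≡ 1; y = λ·(6 - 1) - 11 ≡ 0. → (1, 0)
add Q: (1, 0) + (6, 6). λ = (6 - 0)/(6 - 1) ≡ 6/5 mod 17. 5⁻¹ ≡ 7 (mod 17) since 5·7 = 35 ≡ 1, so λ ≡ 8.
  x = λ² - 1 - 6 = 64 - 7 ≡ 6; y = λ·(1 - 6) - 0 ≡ 11. → (6, 11)

(6, 11)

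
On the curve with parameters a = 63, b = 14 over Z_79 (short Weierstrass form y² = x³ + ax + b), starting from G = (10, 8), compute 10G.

(7, 61)

Repeated addition: build up to 10G.
2G: tangent at (10, 8): λ = (3·10² + 63)/(2·8) ≡ 47/16. 16⁻¹ ≡ 5 (mod 79), so λ ≡ 47·5 ≡ 77.
  x = λ² - 10 - 10 = 5929 - 20 ≡ 63; y = λ·(10 - 63) - 8 ≡ 19. → (63, 19)
3G: (63, 19) + (10, 8). λ = (8 - 19)/(10 - 63) ≡ 68/26 mod 79. 26⁻¹ ≡ 76 (mod 79), so λ ≡ 33.
  x = λ² - 63 - 10 = 1089 - 73 ≡ 68; y = λ·(63 - 68) - 19 ≡ 53. → (68, 53)
4G: (68, 53) + (10, 8). λ = (8 - 53)/(10 - 68) ≡ 34/21 mod 79. 21⁻¹ ≡ 64 (mod 79), so λ ≡ 43.
  x = λ² - 68 - 10 = 1849 - 78 ≡ 33; y = λ·(68 - 33) - 53 ≡ 30. → (33, 30)
5G: (33, 30) + (10, 8). λ = (8 - 30)/(10 - 33) ≡ 57/56 mod 79. 56⁻¹ ≡ 24 (mod 79) since 56·24 = 1344 ≡ 1, so λ ≡ 25.
  x = λ² - 33 - 10 = 625 - 43 ≡ 29; y = λ·(33 - 29) - 30 ≡ 70. → (29, 70)
6G: (29, 70) + (10, 8). λ = (8 - 70)/(10 - 29) ≡ 17/60 mod 79. 60⁻¹ ≡ 54 (mod 79) since 60·54 = 3240 ≡ 1, so λ ≡ 49.
  x = λ² - 29 - 10 = 2401 - 39 ≡ 71; y = λ·(29 - 71) - 70 ≡ 5. → (71, 5)
7G: (71, 5) + (10, 8). λ = (8 - 5)/(10 - 71) ≡ 3/18 mod 79. 18⁻¹ ≡ 22 (mod 79) since 18·22 = 396 ≡ 1, so λ ≡ 66.
  x = λ² - 71 - 10 = 4356 - 81 ≡ 9; y = λ·(71 - 9) - 5 ≡ 58. → (9, 58)
8G: (9, 58) + (10, 8). λ = (8 - 58)/(10 - 9) ≡ 29/1 mod 79. 1⁻¹ ≡ 1 (mod 79) since 1·1 = 1 ≡ 1, so λ ≡ 29.
  x = λ² - 9 - 10 = 841 - 19 ≡ 32; y = λ·(9 - 32) - 58 ≡ 65. → (32, 65)
9G: (32, 65) + (10, 8). λ = (8 - 65)/(10 - 32) ≡ 22/57 mod 79. 57⁻¹ ≡ 61 (mod 79) since 57·61 = 3477 ≡ 1, so λ ≡ 78.
  x = λ² - 32 - 10 = 6084 - 42 ≡ 38; y = λ·(32 - 38) - 65 ≡ 20. → (38, 20)
10G: (38, 20) + (10, 8). λ = (8 - 20)/(10 - 38) ≡ 67/51 mod 79. 51⁻¹ ≡ 31 (mod 79) since 51·31 = 1581 ≡ 1, so λ ≡ 23.
  x = λ² - 38 - 10 = 529 - 48 ≡ 7; y = λ·(38 - 7) - 20 ≡ 61. → (7, 61)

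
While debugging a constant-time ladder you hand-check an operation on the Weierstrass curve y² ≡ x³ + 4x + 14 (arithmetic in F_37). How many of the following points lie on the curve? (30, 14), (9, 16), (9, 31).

0

(30, 14): 14² ≡ 11, rhs ≡ 13 → off.
(9, 16): 16² ≡ 34, rhs ≡ 2 → off.
(9, 31): 31² ≡ 36, rhs ≡ 2 → off.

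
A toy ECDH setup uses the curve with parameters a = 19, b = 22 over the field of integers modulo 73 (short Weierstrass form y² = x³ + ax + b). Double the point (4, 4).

tangent at (4, 4): λ = (3·4² + 19)/(2·4) ≡ 67/8. 8⁻¹ ≡ 64 (mod 73) since 8·64 = 512 ≡ 1, so λ ≡ 67·64 ≡ 54.
  x = λ² - 4 - 4 = 2916 - 8 ≡ 61; y = λ·(4 - 61) - 4 ≡ 57. → (61, 57)

(61, 57)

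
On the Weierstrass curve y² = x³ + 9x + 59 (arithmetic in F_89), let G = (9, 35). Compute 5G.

Double-and-add on 5 = (101)₂. Start with G = (9, 35) for the leading 1-bit.
double: tangent at (9, 35): λ = (3·9² + 9)/(2·35) ≡ 74/70. 70⁻¹ ≡ 14 (mod 89), so λ ≡ 74·14 ≡ 57.
  x = λ² - 9 - 9 = 3249 - 18 ≡ 27; y = λ·(9 - 27) - 35 ≡ 7. → (27, 7)
double: tangent at (27, 7): λ = (3·27² + 9)/(2·7) ≡ 60/14. 14⁻¹ ≡ 70 (mod 89), so λ ≡ 60·70 ≡ 17.
  x = λ² - 27 - 27 = 289 - 54 ≡ 57; y = λ·(27 - 57) - 7 ≡ 17. → (57, 17)
add G: (57, 17) + (9, 35). λ = (35 - 17)/(9 - 57) ≡ 18/41 mod 89. 41⁻¹ ≡ 76 (mod 89), so λ ≡ 33.
  x = λ² - 57 - 9 = 1089 - 66 ≡ 44; y = λ·(57 - 44) - 17 ≡ 56. → (44, 56)

(44, 56)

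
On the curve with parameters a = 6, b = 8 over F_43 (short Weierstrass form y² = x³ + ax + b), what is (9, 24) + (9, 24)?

(42, 1)

tangent at (9, 24): λ = (3·9² + 6)/(2·24) ≡ 34/5. 5⁻¹ ≡ 26 (mod 43), so λ ≡ 34·26 ≡ 24.
  x = λ² - 9 - 9 = 576 - 18 ≡ 42; y = λ·(9 - 42) - 24 ≡ 1. → (42, 1)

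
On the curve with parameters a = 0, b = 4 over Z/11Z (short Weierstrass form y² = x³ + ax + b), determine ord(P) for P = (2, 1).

12

2P: tangent at (2, 1): λ = (3·2² + 0)/(2·1) ≡ 1/2. 2⁻¹ ≡ 6 (mod 11), so λ ≡ 1·6 ≡ 6.
  x = λ² - 2 - 2 = 36 - 4 ≡ 10; y = λ·(2 - 10) - 1 ≡ 6. → (10, 6)
3P: (10, 6) + (2, 1). λ = (1 - 6)/(2 - 10) ≡ 6/3 mod 11. 3⁻¹ ≡ 4 (mod 11) since 3·4 = 12 ≡ 1, so λ ≡ 2.
  x = λ² - 10 - 2 = 4 - 12 ≡ 3; y = λ·(10 - 3) - 6 ≡ 8. → (3, 8)
4P: (3, 8) + (2, 1). λ = (1 - 8)/(2 - 3) ≡ 4/10 mod 11. 10⁻¹ ≡ 10 (mod 11), so λ ≡ 7.
  x = λ² - 3 - 2 = 49 - 5 ≡ 0; y = λ·(3 - 0) - 8 ≡ 2. → (0, 2)
5P: (0, 2) + (2, 1). λ = (1 - 2)/(2 - 0) ≡ 10/2 mod 11. 2⁻¹ ≡ 6 (mod 11) since 2·6 = 12 ≡ 1, so λ ≡ 5.
  x = λ² - 0 - 2 = 25 - 2 ≡ 1; y = λ·(0 - 1) - 2 ≡ 4. → (1, 4)
6P: (1, 4) + (2, 1). λ = (1 - 4)/(2 - 1) ≡ 8/1 mod 11. 1⁻¹ ≡ 1 (mod 11) since 1·1 = 1 ≡ 1, so λ ≡ 8.
  x = λ² - 1 - 2 = 64 - 3 ≡ 6; y = λ·(1 - 6) - 4 ≡ 0. → (6, 0)
7P: (6, 0) + (2, 1). λ = (1 - 0)/(2 - 6) ≡ 1/7 mod 11. 7⁻¹ ≡ 8 (mod 11), so λ ≡ 8.
  x = λ² - 6 - 2 = 64 - 8 ≡ 1; y = λ·(6 - 1) - 0 ≡ 7. → (1, 7)
8P: (1, 7) + (2, 1). λ = (1 - 7)/(2 - 1) ≡ 5/1 mod 11. 1⁻¹ ≡ 1 (mod 11), so λ ≡ 5.
  x = λ² - 1 - 2 = 25 - 3 ≡ 0; y = λ·(1 - 0) - 7 ≡ 9. → (0, 9)
9P: (0, 9) + (2, 1). λ = (1 - 9)/(2 - 0) ≡ 3/2 mod 11. 2⁻¹ ≡ 6 (mod 11) since 2·6 = 12 ≡ 1, so λ ≡ 7.
  x = λ² - 0 - 2 = 49 - 2 ≡ 3; y = λ·(0 - 3) - 9 ≡ 3. → (3, 3)
10P: (3, 3) + (2, 1). λ = (1 - 3)/(2 - 3) ≡ 9/10 mod 11. 10⁻¹ ≡ 10 (mod 11) since 10·10 = 100 ≡ 1, so λ ≡ 2.
  x = λ² - 3 - 2 = 4 - 5 ≡ 10; y = λ·(3 - 10) - 3 ≡ 5. → (10, 5)
11P: (10, 5) + (2, 1). λ = (1 - 5)/(2 - 10) ≡ 7/3 mod 11. 3⁻¹ ≡ 4 (mod 11), so λ ≡ 6.
  x = λ² - 10 - 2 = 36 - 12 ≡ 2; y = λ·(10 - 2) - 5 ≡ 10. → (2, 10)
12P: (2, 10) + (2, 1): same x and y₁ ≡ -y₂, so the sum is the point at infinity.
12P = the point at infinity, so the order is 12.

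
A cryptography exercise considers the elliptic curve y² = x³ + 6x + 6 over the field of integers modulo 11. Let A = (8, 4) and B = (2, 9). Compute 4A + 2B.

First 4A:
Double-and-add on 4 = (100)₂. Start with A = (8, 4) for the leading 1-bit.
double: tangent at (8, 4): λ = (3·8² + 6)/(2·4) ≡ 0/8. 8⁻¹ ≡ 7 (mod 11), so λ ≡ 0·7 ≡ 0.
  x = λ² - 8 - 8 = 0 - 16 ≡ 6; y = λ·(8 - 6) - 4 ≡ 7. → (6, 7)
double: tangent at (6, 7): λ = (3·6² + 6)/(2·7) ≡ 4/3. 3⁻¹ ≡ 4 (mod 11) since 3·4 = 12 ≡ 1, so λ ≡ 4·4 ≡ 5.
  x = λ² - 6 - 6 = 25 - 12 ≡ 2; y = λ·(6 - 2) - 7 ≡ 2. → (2, 2)
4A = (2, 2).
Next 2B:
Repeated addition: build up to 2B.
2B: tangent at (2, 9): λ = (3·2² + 6)/(2·9) ≡ 7/7. 7⁻¹ ≡ 8 (mod 11), so λ ≡ 7·8 ≡ 1.
  x = λ² - 2 - 2 = 1 - 4 ≡ 8; y = λ·(2 - 8) - 9 ≡ 7. → (8, 7)
2B = (8, 7).
Finally 4A + 2B:
(2, 2) + (8, 7). λ = (7 - 2)/(8 - 2) ≡ 5/6 mod 11. 6⁻¹ ≡ 2 (mod 11), so λ ≡ 10.
  x = λ² - 2 - 8 = 100 - 10 ≡ 2; y = λ·(2 - 2) - 2 ≡ 9. → (2, 9)

(2, 9)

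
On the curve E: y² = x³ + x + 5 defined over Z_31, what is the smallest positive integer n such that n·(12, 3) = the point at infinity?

2P: tangent at (12, 3): λ = (3·12² + 1)/(2·3) ≡ 30/6. 6⁻¹ ≡ 26 (mod 31), so λ ≡ 30·26 ≡ 5.
  x = λ² - 12 - 12 = 25 - 24 ≡ 1; y = λ·(12 - 1) - 3 ≡ 21. → (1, 21)
3P: (1, 21) + (12, 3). λ = (3 - 21)/(12 - 1) ≡ 13/11 mod 31. 11⁻¹ ≡ 17 (mod 31), so λ ≡ 4.
  x = λ² - 1 - 12 = 16 - 13 ≡ 3; y = λ·(1 - 3) - 21 ≡ 2. → (3, 2)
4P: (3, 2) + (12, 3). λ = (3 - 2)/(12 - 3) ≡ 1/9 mod 31. 9⁻¹ ≡ 7 (mod 31), so λ ≡ 7.
  x = λ² - 3 - 12 = 49 - 15 ≡ 3; y = λ·(3 - 3) - 2 ≡ 29. → (3, 29)
5P: (3, 29) + (12, 3). λ = (3 - 29)/(12 - 3) ≡ 5/9 mod 31. 9⁻¹ ≡ 7 (mod 31), so λ ≡ 4.
  x = λ² - 3 - 12 = 16 - 15 ≡ 1; y = λ·(3 - 1) - 29 ≡ 10. → (1, 10)
6P: (1, 10) + (12, 3). λ = (3 - 10)/(12 - 1) ≡ 24/11 mod 31. 11⁻¹ ≡ 17 (mod 31), so λ ≡ 5.
  x = λ² - 1 - 12 = 25 - 13 ≡ 12; y = λ·(1 - 12) - 10 ≡ 28. → (12, 28)
7P: (12, 28) + (12, 3): same x and y₁ ≡ -y₂, so the sum is the point at infinity.
7P = the point at infinity, so the order is 7.

7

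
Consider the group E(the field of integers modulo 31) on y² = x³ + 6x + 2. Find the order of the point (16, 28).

10

2P: tangent at (16, 28): λ = (3·16² + 6)/(2·28) ≡ 30/25. 25⁻¹ ≡ 5 (mod 31), so λ ≡ 30·5 ≡ 26.
  x = λ² - 16 - 16 = 676 - 32 ≡ 24; y = λ·(16 - 24) - 28 ≡ 12. → (24, 12)
3P: (24, 12) + (16, 28). λ = (28 - 12)/(16 - 24) ≡ 16/23 mod 31. 23⁻¹ ≡ 27 (mod 31) since 23·27 = 621 ≡ 1, so λ ≡ 29.
  x = λ² - 24 - 16 = 841 - 40 ≡ 26; y = λ·(24 - 26) - 12 ≡ 23. → (26, 23)
4P: (26, 23) + (16, 28). λ = (28 - 23)/(16 - 26) ≡ 5/21 mod 31. 21⁻¹ ≡ 3 (mod 31), so λ ≡ 15.
  x = λ² - 26 - 16 = 225 - 42 ≡ 28; y = λ·(26 - 28) - 23 ≡ 9. → (28, 9)
5P: (28, 9) + (16, 28). λ = (28 - 9)/(16 - 28) ≡ 19/19 mod 31. 19⁻¹ ≡ 18 (mod 31) since 19·18 = 342 ≡ 1, so λ ≡ 1.
  x = λ² - 28 - 16 = 1 - 44 ≡ 19; y = λ·(28 - 19) - 9 ≡ 0. → (19, 0)
6P: (19, 0) + (16, 28). λ = (28 - 0)/(16 - 19) ≡ 28/28 mod 31. 28⁻¹ ≡ 10 (mod 31) since 28·10 = 280 ≡ 1, so λ ≡ 1.
  x = λ² - 19 - 16 = 1 - 35 ≡ 28; y = λ·(19 - 28) - 0 ≡ 22. → (28, 22)
7P: (28, 22) + (16, 28). λ = (28 - 22)/(16 - 28) ≡ 6/19 mod 31. 19⁻¹ ≡ 18 (mod 31), so λ ≡ 15.
  x = λ² - 28 - 16 = 225 - 44 ≡ 26; y = λ·(28 - 26) - 22 ≡ 8. → (26, 8)
8P: (26, 8) + (16, 28). λ = (28 - 8)/(16 - 26) ≡ 20/21 mod 31. 21⁻¹ ≡ 3 (mod 31), so λ ≡ 29.
  x = λ² - 26 - 16 = 841 - 42 ≡ 24; y = λ·(26 - 24) - 8 ≡ 19. → (24, 19)
9P: (24, 19) + (16, 28). λ = (28 - 19)/(16 - 24) ≡ 9/23 mod 31. 23⁻¹ ≡ 27 (mod 31), so λ ≡ 26.
  x = λ² - 24 - 16 = 676 - 40 ≡ 16; y = λ·(24 - 16) - 19 ≡ 3. → (16, 3)
10P: (16, 3) + (16, 28): same x and y₁ ≡ -y₂, so the sum is 𝒪.
10P = 𝒪, so the order is 10.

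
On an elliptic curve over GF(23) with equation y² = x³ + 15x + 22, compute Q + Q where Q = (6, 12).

tangent at (6, 12): λ = (3·6² + 15)/(2·12) ≡ 8/1. 1⁻¹ ≡ 1 (mod 23), so λ ≡ 8·1 ≡ 8.
  x = λ² - 6 - 6 = 64 - 12 ≡ 6; y = λ·(6 - 6) - 12 ≡ 11. → (6, 11)

(6, 11)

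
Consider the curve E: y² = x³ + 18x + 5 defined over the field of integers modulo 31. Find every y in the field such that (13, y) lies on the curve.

7, 24

x³ + 18x + 5 = 2436 ≡ 18 (mod 31).
Square roots of 18 mod 31: 7 and 24 (since 7² = 49 ≡ 18).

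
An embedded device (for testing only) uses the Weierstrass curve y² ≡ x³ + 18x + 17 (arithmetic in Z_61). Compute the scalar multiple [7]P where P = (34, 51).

Repeated addition: build up to 7P.
2P: tangent at (34, 51): λ = (3·34² + 18)/(2·51) ≡ 9/41. 41⁻¹ ≡ 3 (mod 61) since 41·3 = 123 ≡ 1, so λ ≡ 9·3 ≡ 27.
  x = λ² - 34 - 34 = 729 - 68 ≡ 51; y = λ·(34 - 51) - 51 ≡ 39. → (51, 39)
3P: (51, 39) + (34, 51). λ = (51 - 39)/(34 - 51) ≡ 12/44 mod 61. 44⁻¹ ≡ 43 (mod 61) since 44·43 = 1892 ≡ 1, so λ ≡ 28.
  x = λ² - 51 - 34 = 784 - 85 ≡ 28; y = λ·(51 - 28) - 39 ≡ 56. → (28, 56)
4P: (28, 56) + (34, 51). λ = (51 - 56)/(34 - 28) ≡ 56/6 mod 61. 6⁻¹ ≡ 51 (mod 61), so λ ≡ 50.
  x = λ² - 28 - 34 = 2500 - 62 ≡ 59; y = λ·(28 - 59) - 56 ≡ 41. → (59, 41)
5P: (59, 41) + (34, 51). λ = (51 - 41)/(34 - 59) ≡ 10/36 mod 61. 36⁻¹ ≡ 39 (mod 61), so λ ≡ 24.
  x = λ² - 59 - 34 = 576 - 93 ≡ 56; y = λ·(59 - 56) - 41 ≡ 31. → (56, 31)
6P: (56, 31) + (34, 51). λ = (51 - 31)/(34 - 56) ≡ 20/39 mod 61. 39⁻¹ ≡ 36 (mod 61), so λ ≡ 49.
  x = λ² - 56 - 34 = 2401 - 90 ≡ 54; y = λ·(56 - 54) - 31 ≡ 6. → (54, 6)
7P: (54, 6) + (34, 51). λ = (51 - 6)/(34 - 54) ≡ 45/41 mod 61. 41⁻¹ ≡ 3 (mod 61) since 41·3 = 123 ≡ 1, so λ ≡ 13.
  x = λ² - 54 - 34 = 169 - 88 ≡ 20; y = λ·(54 - 20) - 6 ≡ 9. → (20, 9)

(20, 9)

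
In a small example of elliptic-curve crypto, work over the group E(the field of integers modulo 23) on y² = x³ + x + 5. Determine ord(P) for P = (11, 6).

2P: tangent at (11, 6): λ = (3·11² + 1)/(2·6) ≡ 19/12. 12⁻¹ ≡ 2 (mod 23) since 12·2 = 24 ≡ 1, so λ ≡ 19·2 ≡ 15.
  x = λ² - 11 - 11 = 225 - 22 ≡ 19; y = λ·(11 - 19) - 6 ≡ 12. → (19, 12)
3P: (19, 12) + (11, 6). λ = (6 - 12)/(11 - 19) ≡ 17/15 mod 23. 15⁻¹ ≡ 20 (mod 23), so λ ≡ 18.
  x = λ² - 19 - 11 = 324 - 30 ≡ 18; y = λ·(19 - 18) - 12 ≡ 6. → (18, 6)
4P: (18, 6) + (11, 6). λ = (6 - 6)/(11 - 18) ≡ 0/16 mod 23. 16⁻¹ ≡ 13 (mod 23), so λ ≡ 0.
  x = λ² - 18 - 11 = 0 - 29 ≡ 17; y = λ·(18 - 17) - 6 ≡ 17. → (17, 17)
5P: (17, 17) + (11, 6). λ = (6 - 17)/(11 - 17) ≡ 12/17 mod 23. 17⁻¹ ≡ 19 (mod 23), so λ ≡ 21.
  x = λ² - 17 - 11 = 441 - 28 ≡ 22; y = λ·(17 - 22) - 17 ≡ 16. → (22, 16)
6P: (22, 16) + (11, 6). λ = (6 - 16)/(11 - 22) ≡ 13/12 mod 23. 12⁻¹ ≡ 2 (mod 23), so λ ≡ 3.
  x = λ² - 22 - 11 = 9 - 33 ≡ 22; y = λ·(22 - 22) - 16 ≡ 7. → (22, 7)
7P: (22, 7) + (11, 6). λ = (6 - 7)/(11 - 22) ≡ 22/12 mod 23. 12⁻¹ ≡ 2 (mod 23) since 12·2 = 24 ≡ 1, so λ ≡ 21.
  x = λ² - 22 - 11 = 441 - 33 ≡ 17; y = λ·(22 - 17) - 7 ≡ 6. → (17, 6)
8P: (17, 6) + (11, 6). λ = (6 - 6)/(11 - 17) ≡ 0/17 mod 23. 17⁻¹ ≡ 19 (mod 23), so λ ≡ 0.
  x = λ² - 17 - 11 = 0 - 28 ≡ 18; y = λ·(17 - 18) - 6 ≡ 17. → (18, 17)
9P: (18, 17) + (11, 6). λ = (6 - 17)/(11 - 18) ≡ 12/16 mod 23. 16⁻¹ ≡ 13 (mod 23), so λ ≡ 18.
  x = λ² - 18 - 11 = 324 - 29 ≡ 19; y = λ·(18 - 19) - 17 ≡ 11. → (19, 11)
10P: (19, 11) + (11, 6). λ = (6 - 11)/(11 - 19) ≡ 18/15 mod 23. 15⁻¹ ≡ 20 (mod 23) since 15·20 = 300 ≡ 1, so λ ≡ 15.
  x = λ² - 19 - 11 = 225 - 30 ≡ 11; y = λ·(19 - 11) - 11 ≡ 17. → (11, 17)
11P: (11, 17) + (11, 6): same x and y₁ ≡ -y₂, so the sum is O.
11P = O, so the order is 11.

11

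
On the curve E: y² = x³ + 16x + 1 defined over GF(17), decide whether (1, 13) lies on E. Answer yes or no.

y² = 13² ≡ 16; x³ + 16x + 1 = 18 ≡ 1 (mod 17). 16 ≠ 1.

no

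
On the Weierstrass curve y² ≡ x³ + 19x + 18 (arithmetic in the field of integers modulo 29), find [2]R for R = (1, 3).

(5, 21)

tangent at (1, 3): λ = (3·1² + 19)/(2·3) ≡ 22/6. 6⁻¹ ≡ 5 (mod 29) since 6·5 = 30 ≡ 1, so λ ≡ 22·5 ≡ 23.
  x = λ² - 1 - 1 = 529 - 2 ≡ 5; y = λ·(1 - 5) - 3 ≡ 21. → (5, 21)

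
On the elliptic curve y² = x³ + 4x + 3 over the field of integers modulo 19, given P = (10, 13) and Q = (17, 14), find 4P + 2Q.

First 4P:
Double-and-add on 4 = (100)₂. Start with P = (10, 13) for the leading 1-bit.
double: tangent at (10, 13): λ = (3·10² + 4)/(2·13) ≡ 0/7. 7⁻¹ ≡ 11 (mod 19), so λ ≡ 0·11 ≡ 0.
  x = λ² - 10 - 10 = 0 - 20 ≡ 18; y = λ·(10 - 18) - 13 ≡ 6. → (18, 6)
double: tangent at (18, 6): λ = (3·18² + 4)/(2·6) ≡ 7/12. 12⁻¹ ≡ 8 (mod 19), so λ ≡ 7·8 ≡ 18.
  x = λ² - 18 - 18 = 324 - 36 ≡ 3; y = λ·(18 - 3) - 6 ≡ 17. → (3, 17)
4P = (3, 17).
Next 2Q:
Repeated addition: build up to 2Q.
2Q: tangent at (17, 14): λ = (3·17² + 4)/(2·14) ≡ 16/9. 9⁻¹ ≡ 17 (mod 19), so λ ≡ 16·17 ≡ 6.
  x = λ² - 17 - 17 = 36 - 34 ≡ 2; y = λ·(17 - 2) - 14 ≡ 0. → (2, 0)
2Q = (2, 0).
Finally 4P + 2Q:
(3, 17) + (2, 0). λ = (0 - 17)/(2 - 3) ≡ 2/18 mod 19. 18⁻¹ ≡ 18 (mod 19) since 18·18 = 324 ≡ 1, so λ ≡ 17.
  x = λ² - 3 - 2 = 289 - 5 ≡ 18; y = λ·(3 - 18) - 17 ≡ 13. → (18, 13)

(18, 13)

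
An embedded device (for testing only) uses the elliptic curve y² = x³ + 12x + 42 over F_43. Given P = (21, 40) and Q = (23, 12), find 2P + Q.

First 2P:
Repeated addition: build up to 2P.
2P: tangent at (21, 40): λ = (3·21² + 12)/(2·40) ≡ 2/37. 37⁻¹ ≡ 7 (mod 43), so λ ≡ 2·7 ≡ 14.
  x = λ² - 21 - 21 = 196 - 42 ≡ 25; y = λ·(21 - 25) - 40 ≡ 33. → (25, 33)
2P = (25, 33).
Finally 2P + Q:
(25, 33) + (23, 12). λ = (12 - 33)/(23 - 25) ≡ 22/41 mod 43. 41⁻¹ ≡ 21 (mod 43), so λ ≡ 32.
  x = λ² - 25 - 23 = 1024 - 48 ≡ 30; y = λ·(25 - 30) - 33 ≡ 22. → (30, 22)

(30, 22)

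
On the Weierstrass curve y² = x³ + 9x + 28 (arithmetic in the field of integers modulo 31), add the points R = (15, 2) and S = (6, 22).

(15, 2) + (6, 22). λ = (22 - 2)/(6 - 15) ≡ 20/22 mod 31. 22⁻¹ ≡ 24 (mod 31), so λ ≡ 15.
  x = λ² - 15 - 6 = 225 - 21 ≡ 18; y = λ·(15 - 18) - 2 ≡ 15. → (18, 15)

(18, 15)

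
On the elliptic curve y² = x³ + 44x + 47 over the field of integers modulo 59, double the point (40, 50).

(25, 4)

tangent at (40, 50): λ = (3·40² + 44)/(2·50) ≡ 6/41. 41⁻¹ ≡ 36 (mod 59), so λ ≡ 6·36 ≡ 39.
  x = λ² - 40 - 40 = 1521 - 80 ≡ 25; y = λ·(40 - 25) - 50 ≡ 4. → (25, 4)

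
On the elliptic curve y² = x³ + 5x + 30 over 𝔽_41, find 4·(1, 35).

(34, 12)

Write G = (1, 35).
Repeated addition: build up to 4G.
2G: tangent at (1, 35): λ = (3·1² + 5)/(2·35) ≡ 8/29. 29⁻¹ ≡ 17 (mod 41), so λ ≡ 8·17 ≡ 13.
  x = λ² - 1 - 1 = 169 - 2 ≡ 3; y = λ·(1 - 3) - 35 ≡ 21. → (3, 21)
3G: (3, 21) + (1, 35). λ = (35 - 21)/(1 - 3) ≡ 14/39 mod 41. 39⁻¹ ≡ 20 (mod 41), so λ ≡ 34.
  x = λ² - 3 - 1 = 1156 - 4 ≡ 4; y = λ·(3 - 4) - 21 ≡ 27. → (4, 27)
4G: (4, 27) + (1, 35). λ = (35 - 27)/(1 - 4) ≡ 8/38 mod 41. 38⁻¹ ≡ 27 (mod 41) since 38·27 = 1026 ≡ 1, so λ ≡ 11.
  x = λ² - 4 - 1 = 121 - 5 ≡ 34; y = λ·(4 - 34) - 27 ≡ 12. → (34, 12)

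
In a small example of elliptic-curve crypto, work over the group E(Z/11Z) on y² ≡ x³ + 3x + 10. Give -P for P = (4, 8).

(4, 3)

-(4, 8) = (4, -8 mod 11) = (4, 3).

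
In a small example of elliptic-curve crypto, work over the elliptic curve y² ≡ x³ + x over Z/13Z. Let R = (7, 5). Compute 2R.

tangent at (7, 5): λ = (3·7² + 1)/(2·5) ≡ 5/10. 10⁻¹ ≡ 4 (mod 13), so λ ≡ 5·4 ≡ 7.
  x = λ² - 7 - 7 = 49 - 14 ≡ 9; y = λ·(7 - 9) - 5 ≡ 7. → (9, 7)

(9, 7)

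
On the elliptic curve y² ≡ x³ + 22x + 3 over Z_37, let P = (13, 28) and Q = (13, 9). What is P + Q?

The two points share x = 13 and their y-coordinates satisfy 28 + 9 ≡ 0 (mod 37), so they are inverses. Their sum is ∞.

O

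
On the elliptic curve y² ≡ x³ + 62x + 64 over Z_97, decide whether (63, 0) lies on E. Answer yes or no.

no

y² = 0² ≡ 0; x³ + 62x + 64 = 254017 ≡ 71 (mod 97). 0 ≠ 71.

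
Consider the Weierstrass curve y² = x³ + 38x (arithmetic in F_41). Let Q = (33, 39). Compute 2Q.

(32, 6)

tangent at (33, 39): λ = (3·33² + 38)/(2·39) ≡ 25/37. 37⁻¹ ≡ 10 (mod 41), so λ ≡ 25·10 ≡ 4.
  x = λ² - 33 - 33 = 16 - 66 ≡ 32; y = λ·(33 - 32) - 39 ≡ 6. → (32, 6)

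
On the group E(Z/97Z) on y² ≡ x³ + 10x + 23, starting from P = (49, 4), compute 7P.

(29, 8)

Repeated addition: build up to 7P.
2P: tangent at (49, 4): λ = (3·49² + 10)/(2·4) ≡ 35/8. 8⁻¹ ≡ 85 (mod 97), so λ ≡ 35·85 ≡ 65.
  x = λ² - 49 - 49 = 4225 - 98 ≡ 53; y = λ·(49 - 53) - 4 ≡ 27. → (53, 27)
3P: (53, 27) + (49, 4). λ = (4 - 27)/(49 - 53) ≡ 74/93 mod 97. 93⁻¹ ≡ 24 (mod 97), so λ ≡ 30.
  x = λ² - 53 - 49 = 900 - 102 ≡ 22; y = λ·(53 - 22) - 27 ≡ 30. → (22, 30)
4P: (22, 30) + (49, 4). λ = (4 - 30)/(49 - 22) ≡ 71/27 mod 97. 27⁻¹ ≡ 18 (mod 97) since 27·18 = 486 ≡ 1, so λ ≡ 17.
  x = λ² - 22 - 49 = 289 - 71 ≡ 24; y = λ·(22 - 24) - 30 ≡ 33. → (24, 33)
5P: (24, 33) + (49, 4). λ = (4 - 33)/(49 - 24) ≡ 68/25 mod 97. 25⁻¹ ≡ 66 (mod 97) since 25·66 = 1650 ≡ 1, so λ ≡ 26.
  x = λ² - 24 - 49 = 676 - 73 ≡ 21; y = λ·(24 - 21) - 33 ≡ 45. → (21, 45)
6P: (21, 45) + (49, 4). λ = (4 - 45)/(49 - 21) ≡ 56/28 mod 97. 28⁻¹ ≡ 52 (mod 97), so λ ≡ 2.
  x = λ² - 21 - 49 = 4 - 70 ≡ 31; y = λ·(21 - 31) - 45 ≡ 32. → (31, 32)
7P: (31, 32) + (49, 4). λ = (4 - 32)/(49 - 31) ≡ 69/18 mod 97. 18⁻¹ ≡ 27 (mod 97), so λ ≡ 20.
  x = λ² - 31 - 49 = 400 - 80 ≡ 29; y = λ·(31 - 29) - 32 ≡ 8. → (29, 8)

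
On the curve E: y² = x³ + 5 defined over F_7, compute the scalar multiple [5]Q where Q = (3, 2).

Double-and-add on 5 = (101)₂. Start with Q = (3, 2) for the leading 1-bit.
double: tangent at (3, 2): λ = (3·3² + 0)/(2·2) ≡ 6/4. 4⁻¹ ≡ 2 (mod 7), so λ ≡ 6·2 ≡ 5.
  x = λ² - 3 - 3 = 25 - 6 ≡ 5; y = λ·(3 - 5) - 2 ≡ 2. → (5, 2)
double: tangent at (5, 2): λ = (3·5² + 0)/(2·2) ≡ 5/4. 4⁻¹ ≡ 2 (mod 7) since 4·2 = 8 ≡ 1, so λ ≡ 5·2 ≡ 3.
  x = λ² - 5 - 5 = 9 - 10 ≡ 6; y = λ·(5 - 6) - 2 ≡ 2. → (6, 2)
add Q: (6, 2) + (3, 2). λ = (2 - 2)/(3 - 6) ≡ 0/4 mod 7. 4⁻¹ ≡ 2 (mod 7), so λ ≡ 0.
  x = λ² - 6 - 3 = 0 - 9 ≡ 5; y = λ·(6 - 5) - 2 ≡ 5. → (5, 5)

(5, 5)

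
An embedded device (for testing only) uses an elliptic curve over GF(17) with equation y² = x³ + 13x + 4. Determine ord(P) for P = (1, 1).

6

2P: tangent at (1, 1): λ = (3·1² + 13)/(2·1) ≡ 16/2. 2⁻¹ ≡ 9 (mod 17) since 2·9 = 18 ≡ 1, so λ ≡ 16·9 ≡ 8.
  x = λ² - 1 - 1 = 64 - 2 ≡ 11; y = λ·(1 - 11) - 1 ≡ 4. → (11, 4)
3P: (11, 4) + (1, 1). λ = (1 - 4)/(1 - 11) ≡ 14/7 mod 17. 7⁻¹ ≡ 5 (mod 17), so λ ≡ 2.
  x = λ² - 11 - 1 = 4 - 12 ≡ 9; y = λ·(11 - 9) - 4 ≡ 0. → (9, 0)
4P: (9, 0) + (1, 1). λ = (1 - 0)/(1 - 9) ≡ 1/9 mod 17. 9⁻¹ ≡ 2 (mod 17), so λ ≡ 2.
  x = λ² - 9 - 1 = 4 - 10 ≡ 11; y = λ·(9 - 11) - 0 ≡ 13. → (11, 13)
5P: (11, 13) + (1, 1). λ = (1 - 13)/(1 - 11) ≡ 5/7 mod 17. 7⁻¹ ≡ 5 (mod 17), so λ ≡ 8.
  x = λ² - 11 - 1 = 64 - 12 ≡ 1; y = λ·(11 - 1) - 13 ≡ 16. → (1, 16)
6P: (1, 16) + (1, 1): same x and y₁ ≡ -y₂, so the sum is 𝒪.
6P = 𝒪, so the order is 6.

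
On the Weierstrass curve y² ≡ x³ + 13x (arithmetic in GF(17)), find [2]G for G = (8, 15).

tangent at (8, 15): λ = (3·8² + 13)/(2·15) ≡ 1/13. 13⁻¹ ≡ 4 (mod 17) since 13·4 = 52 ≡ 1, so λ ≡ 1·4 ≡ 4.
  x = λ² - 8 - 8 = 16 - 16 ≡ 0; y = λ·(8 - 0) - 15 ≡ 0. → (0, 0)

(0, 0)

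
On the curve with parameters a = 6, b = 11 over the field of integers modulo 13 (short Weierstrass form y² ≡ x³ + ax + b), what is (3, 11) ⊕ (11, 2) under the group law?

(3, 11) + (11, 2). λ = (2 - 11)/(11 - 3) ≡ 4/8 mod 13. 8⁻¹ ≡ 5 (mod 13) since 8·5 = 40 ≡ 1, so λ ≡ 7.
  x = λ² - 3 - 11 = 49 - 14 ≡ 9; y = λ·(3 - 9) - 11 ≡ 12. → (9, 12)

(9, 12)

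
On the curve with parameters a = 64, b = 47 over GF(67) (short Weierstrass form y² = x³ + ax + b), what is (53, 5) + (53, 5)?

(50, 3)

tangent at (53, 5): λ = (3·53² + 64)/(2·5) ≡ 49/10. 10⁻¹ ≡ 47 (mod 67), so λ ≡ 49·47 ≡ 25.
  x = λ² - 53 - 53 = 625 - 106 ≡ 50; y = λ·(53 - 50) - 5 ≡ 3. → (50, 3)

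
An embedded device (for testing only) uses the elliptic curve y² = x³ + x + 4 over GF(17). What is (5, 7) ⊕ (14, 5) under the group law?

(5, 7) + (14, 5). λ = (5 - 7)/(14 - 5) ≡ 15/9 mod 17. 9⁻¹ ≡ 2 (mod 17), so λ ≡ 13.
  x = λ² - 5 - 14 = 169 - 19 ≡ 14; y = λ·(5 - 14) - 7 ≡ 12. → (14, 12)

(14, 12)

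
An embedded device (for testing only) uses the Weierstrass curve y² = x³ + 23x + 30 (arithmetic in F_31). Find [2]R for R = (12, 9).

(23, 4)

tangent at (12, 9): λ = (3·12² + 23)/(2·9) ≡ 21/18. 18⁻¹ ≡ 19 (mod 31), so λ ≡ 21·19 ≡ 27.
  x = λ² - 12 - 12 = 729 - 24 ≡ 23; y = λ·(12 - 23) - 9 ≡ 4. → (23, 4)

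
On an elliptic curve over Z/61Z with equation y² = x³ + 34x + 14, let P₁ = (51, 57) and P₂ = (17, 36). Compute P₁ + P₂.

(51, 57) + (17, 36). λ = (36 - 57)/(17 - 51) ≡ 40/27 mod 61. 27⁻¹ ≡ 52 (mod 61), so λ ≡ 6.
  x = λ² - 51 - 17 = 36 - 68 ≡ 29; y = λ·(51 - 29) - 57 ≡ 14. → (29, 14)

(29, 14)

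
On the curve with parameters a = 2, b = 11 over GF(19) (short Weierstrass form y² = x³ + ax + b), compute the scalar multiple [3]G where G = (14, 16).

Repeated addition: build up to 3G.
2G: tangent at (14, 16): λ = (3·14² + 2)/(2·16) ≡ 1/13. 13⁻¹ ≡ 3 (mod 19) since 13·3 = 39 ≡ 1, so λ ≡ 1·3 ≡ 3.
  x = λ² - 14 - 14 = 9 - 28 ≡ 0; y = λ·(14 - 0) - 16 ≡ 7. → (0, 7)
3G: (0, 7) + (14, 16). λ = (16 - 7)/(14 - 0) ≡ 9/14 mod 19. 14⁻¹ ≡ 15 (mod 19) since 14·15 = 210 ≡ 1, so λ ≡ 2.
  x = λ² - 0 - 14 = 4 - 14 ≡ 9; y = λ·(0 - 9) - 7 ≡ 13. → (9, 13)

(9, 13)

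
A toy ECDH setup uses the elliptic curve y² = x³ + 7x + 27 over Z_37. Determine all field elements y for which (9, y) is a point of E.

none

x³ + 7x + 27 = 819 ≡ 5 (mod 37).
5 is a non-residue mod 37; no y exists.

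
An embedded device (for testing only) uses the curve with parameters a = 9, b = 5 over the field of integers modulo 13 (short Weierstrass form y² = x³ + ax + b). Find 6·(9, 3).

Write Q = (9, 3).
Double-and-add on 6 = (110)₂. Start with Q = (9, 3) for the leading 1-bit.
double: tangent at (9, 3): λ = (3·9² + 9)/(2·3) ≡ 5/6. 6⁻¹ ≡ 11 (mod 13) since 6·11 = 66 ≡ 1, so λ ≡ 5·11 ≡ 3.
  x = λ² - 9 - 9 = 9 - 18 ≡ 4; y = λ·(9 - 4) - 3 ≡ 12. → (4, 12)
add Q: (4, 12) + (9, 3). λ = (3 - 12)/(9 - 4) ≡ 4/5 mod 13. 5⁻¹ ≡ 8 (mod 13) since 5·8 = 40 ≡ 1, so λ ≡ 6.
  x = λ² - 4 - 9 = 36 - 13 ≡ 10; y = λ·(4 - 10) - 12 ≡ 4. → (10, 4)
double: tangent at (10, 4): λ = (3·10² + 9)/(2·4) ≡ 10/8. 8⁻¹ ≡ 5 (mod 13), so λ ≡ 10·5 ≡ 11.
  x = λ² - 10 - 10 = 121 - 20 ≡ 10; y = λ·(10 - 10) - 4 ≡ 9. → (10, 9)

(10, 9)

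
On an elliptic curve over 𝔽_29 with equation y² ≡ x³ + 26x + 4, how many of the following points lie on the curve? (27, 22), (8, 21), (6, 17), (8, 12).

(27, 22): 22² ≡ 20, rhs ≡ 2 → off.
(8, 21): 21² ≡ 6, rhs ≡ 28 → off.
(6, 17): 17² ≡ 28, rhs ≡ 28 → on.
(8, 12): 12² ≡ 28, rhs ≡ 28 → on.

2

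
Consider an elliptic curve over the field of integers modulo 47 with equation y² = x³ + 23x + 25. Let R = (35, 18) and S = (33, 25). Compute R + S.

(3, 11)

(35, 18) + (33, 25). λ = (25 - 18)/(33 - 35) ≡ 7/45 mod 47. 45⁻¹ ≡ 23 (mod 47), so λ ≡ 20.
  x = λ² - 35 - 33 = 400 - 68 ≡ 3; y = λ·(35 - 3) - 18 ≡ 11. → (3, 11)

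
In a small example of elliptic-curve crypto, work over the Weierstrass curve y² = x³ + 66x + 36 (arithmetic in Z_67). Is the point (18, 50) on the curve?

y² = 50² ≡ 21; x³ + 66x + 36 = 7056 ≡ 21 (mod 67). 21 = 21.

yes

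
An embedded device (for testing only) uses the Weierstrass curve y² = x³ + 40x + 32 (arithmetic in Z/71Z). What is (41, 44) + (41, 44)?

(1, 59)

tangent at (41, 44): λ = (3·41² + 40)/(2·44) ≡ 42/17. 17⁻¹ ≡ 46 (mod 71) since 17·46 = 782 ≡ 1, so λ ≡ 42·46 ≡ 15.
  x = λ² - 41 - 41 = 225 - 82 ≡ 1; y = λ·(41 - 1) - 44 ≡ 59. → (1, 59)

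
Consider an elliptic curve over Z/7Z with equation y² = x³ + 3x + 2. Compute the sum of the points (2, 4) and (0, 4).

(2, 4) + (0, 4). λ = (4 - 4)/(0 - 2) ≡ 0/5 mod 7. 5⁻¹ ≡ 3 (mod 7), so λ ≡ 0.
  x = λ² - 2 - 0 = 0 - 2 ≡ 5; y = λ·(2 - 5) - 4 ≡ 3. → (5, 3)

(5, 3)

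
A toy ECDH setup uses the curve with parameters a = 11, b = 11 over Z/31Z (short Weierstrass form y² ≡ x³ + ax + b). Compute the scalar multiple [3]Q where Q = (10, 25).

(24, 5)

Repeated addition: build up to 3Q.
2Q: tangent at (10, 25): λ = (3·10² + 11)/(2·25) ≡ 1/19. 19⁻¹ ≡ 18 (mod 31) since 19·18 = 342 ≡ 1, so λ ≡ 1·18 ≡ 18.
  x = λ² - 10 - 10 = 324 - 20 ≡ 25; y = λ·(10 - 25) - 25 ≡ 15. → (25, 15)
3Q: (25, 15) + (10, 25). λ = (25 - 15)/(10 - 25) ≡ 10/16 mod 31. 16⁻¹ ≡ 2 (mod 31) since 16·2 = 32 ≡ 1, so λ ≡ 20.
  x = λ² - 25 - 10 = 400 - 35 ≡ 24; y = λ·(25 - 24) - 15 ≡ 5. → (24, 5)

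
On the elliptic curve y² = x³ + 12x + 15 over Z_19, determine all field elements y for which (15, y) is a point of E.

x³ + 12x + 15 = 3570 ≡ 17 (mod 19).
Square roots of 17 mod 19: 6 and 13 (since 6² = 36 ≡ 17).

6, 13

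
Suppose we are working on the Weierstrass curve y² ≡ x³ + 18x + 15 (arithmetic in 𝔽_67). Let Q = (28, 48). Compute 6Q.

Double-and-add on 6 = (110)₂. Start with Q = (28, 48) for the leading 1-bit.
double: tangent at (28, 48): λ = (3·28² + 18)/(2·48) ≡ 25/29. 29⁻¹ ≡ 37 (mod 67), so λ ≡ 25·37 ≡ 54.
  x = λ² - 28 - 28 = 2916 - 56 ≡ 46; y = λ·(28 - 46) - 48 ≡ 52. → (46, 52)
add Q: (46, 52) + (28, 48). λ = (48 - 52)/(28 - 46) ≡ 63/49 mod 67. 49⁻¹ ≡ 26 (mod 67), so λ ≡ 30.
  x = λ² - 46 - 28 = 900 - 74 ≡ 22; y = λ·(46 - 22) - 52 ≡ 65. → (22, 65)
double: tangent at (22, 65): λ = (3·22² + 18)/(2·65) ≡ 63/63. 63⁻¹ ≡ 50 (mod 67), so λ ≡ 63·50 ≡ 1.
  x = λ² - 22 - 22 = 1 - 44 ≡ 24; y = λ·(22 - 24) - 65 ≡ 0. → (24, 0)

(24, 0)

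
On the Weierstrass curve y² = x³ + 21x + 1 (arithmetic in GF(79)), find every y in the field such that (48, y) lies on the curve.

x³ + 21x + 1 = 111601 ≡ 53 (mod 79).
53 is a non-residue mod 79; no y exists.

none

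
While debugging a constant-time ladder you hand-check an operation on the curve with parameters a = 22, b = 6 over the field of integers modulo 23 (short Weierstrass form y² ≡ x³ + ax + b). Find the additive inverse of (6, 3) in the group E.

-(6, 3) = (6, -3 mod 23) = (6, 20).

(6, 20)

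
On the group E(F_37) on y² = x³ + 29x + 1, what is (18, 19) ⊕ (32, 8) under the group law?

(18, 19) + (32, 8). λ = (8 - 19)/(32 - 18) ≡ 26/14 mod 37. 14⁻¹ ≡ 8 (mod 37), so λ ≡ 23.
  x = λ² - 18 - 32 = 529 - 50 ≡ 35; y = λ·(18 - 35) - 19 ≡ 34. → (35, 34)

(35, 34)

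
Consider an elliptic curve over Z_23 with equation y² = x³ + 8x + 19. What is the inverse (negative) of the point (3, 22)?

-(3, 22) = (3, -22 mod 23) = (3, 1).

(3, 1)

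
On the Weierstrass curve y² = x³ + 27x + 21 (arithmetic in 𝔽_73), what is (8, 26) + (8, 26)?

tangent at (8, 26): λ = (3·8² + 27)/(2·26) ≡ 0/52. 52⁻¹ ≡ 66 (mod 73), so λ ≡ 0·66 ≡ 0.
  x = λ² - 8 - 8 = 0 - 16 ≡ 57; y = λ·(8 - 57) - 26 ≡ 47. → (57, 47)

(57, 47)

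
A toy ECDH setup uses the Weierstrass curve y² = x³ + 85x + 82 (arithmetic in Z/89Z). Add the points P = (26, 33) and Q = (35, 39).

(68, 28)

(26, 33) + (35, 39). λ = (39 - 33)/(35 - 26) ≡ 6/9 mod 89. 9⁻¹ ≡ 10 (mod 89), so λ ≡ 60.
  x = λ² - 26 - 35 = 3600 - 61 ≡ 68; y = λ·(26 - 68) - 33 ≡ 28. → (68, 28)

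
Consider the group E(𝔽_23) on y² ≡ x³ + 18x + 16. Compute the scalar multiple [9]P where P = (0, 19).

Repeated addition: build up to 9P.
2P: tangent at (0, 19): λ = (3·0² + 18)/(2·19) ≡ 18/15. 15⁻¹ ≡ 20 (mod 23), so λ ≡ 18·20 ≡ 15.
  x = λ² - 0 - 0 = 225 - 0 ≡ 18; y = λ·(0 - 18) - 19 ≡ 10. → (18, 10)
3P: (18, 10) + (0, 19). λ = (19 - 10)/(0 - 18) ≡ 9/5 mod 23. 5⁻¹ ≡ 14 (mod 23) since 5·14 = 70 ≡ 1, so λ ≡ 11.
  x = λ² - 18 - 0 = 121 - 18 ≡ 11; y = λ·(18 - 11) - 10 ≡ 21. → (11, 21)
4P: (11, 21) + (0, 19). λ = (19 - 21)/(0 - 11) ≡ 21/12 mod 23. 12⁻¹ ≡ 2 (mod 23), so λ ≡ 19.
  x = λ² - 11 - 0 = 361 - 11 ≡ 5; y = λ·(11 - 5) - 21 ≡ 1. → (5, 1)
5P: (5, 1) + (0, 19). λ = (19 - 1)/(0 - 5) ≡ 18/18 mod 23. 18⁻¹ ≡ 9 (mod 23) since 18·9 = 162 ≡ 1, so λ ≡ 1.
  x = λ² - 5 - 0 = 1 - 5 ≡ 19; y = λ·(5 - 19) - 1 ≡ 8. → (19, 8)
6P: (19, 8) + (0, 19). λ = (19 - 8)/(0 - 19) ≡ 11/4 mod 23. 4⁻¹ ≡ 6 (mod 23) since 4·6 = 24 ≡ 1, so λ ≡ 20.
  x = λ² - 19 - 0 = 400 - 19 ≡ 13; y = λ·(19 - 13) - 8 ≡ 20. → (13, 20)
7P: (13, 20) + (0, 19). λ = (19 - 20)/(0 - 13) ≡ 22/10 mod 23. 10⁻¹ ≡ 7 (mod 23) since 10·7 = 70 ≡ 1, so λ ≡ 16.
  x = λ² - 13 - 0 = 256 - 13 ≡ 13; y = λ·(13 - 13) - 20 ≡ 3. → (13, 3)
8P: (13, 3) + (0, 19). λ = (19 - 3)/(0 - 13) ≡ 16/10 mod 23. 10⁻¹ ≡ 7 (mod 23) since 10·7 = 70 ≡ 1, so λ ≡ 20.
  x = λ² - 13 - 0 = 400 - 13 ≡ 19; y = λ·(13 - 19) - 3 ≡ 15. → (19, 15)
9P: (19, 15) + (0, 19). λ = (19 - 15)/(0 - 19) ≡ 4/4 mod 23. 4⁻¹ ≡ 6 (mod 23) since 4·6 = 24 ≡ 1, so λ ≡ 1.
  x = λ² - 19 - 0 = 1 - 19 ≡ 5; y = λ·(19 - 5) - 15 ≡ 22. → (5, 22)

(5, 22)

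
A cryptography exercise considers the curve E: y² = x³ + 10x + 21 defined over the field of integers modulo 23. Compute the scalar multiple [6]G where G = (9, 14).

(1, 3)

Repeated addition: build up to 6G.
2G: tangent at (9, 14): λ = (3·9² + 10)/(2·14) ≡ 0/5. 5⁻¹ ≡ 14 (mod 23), so λ ≡ 0·14 ≡ 0.
  x = λ² - 9 - 9 = 0 - 18 ≡ 5; y = λ·(9 - 5) - 14 ≡ 9. → (5, 9)
3G: (5, 9) + (9, 14). λ = (14 - 9)/(9 - 5) ≡ 5/4 mod 23. 4⁻¹ ≡ 6 (mod 23), so λ ≡ 7.
  x = λ² - 5 - 9 = 49 - 14 ≡ 12; y = λ·(5 - 12) - 9 ≡ 11. → (12, 11)
4G: (12, 11) + (9, 14). λ = (14 - 11)/(9 - 12) ≡ 3/20 mod 23. 20⁻¹ ≡ 15 (mod 23), so λ ≡ 22.
  x = λ² - 12 - 9 = 484 - 21 ≡ 3; y = λ·(12 - 3) - 11 ≡ 3. → (3, 3)
5G: (3, 3) + (9, 14). λ = (14 - 3)/(9 - 3) ≡ 11/6 mod 23. 6⁻¹ ≡ 4 (mod 23), so λ ≡ 21.
  x = λ² - 3 - 9 = 441 - 12 ≡ 15; y = λ·(3 - 15) - 3 ≡ 21. → (15, 21)
6G: (15, 21) + (9, 14). λ = (14 - 21)/(9 - 15) ≡ 16/17 mod 23. 17⁻¹ ≡ 19 (mod 23) since 17·19 = 323 ≡ 1, so λ ≡ 5.
  x = λ² - 15 - 9 = 25 - 24 ≡ 1; y = λ·(15 - 1) - 21 ≡ 3. → (1, 3)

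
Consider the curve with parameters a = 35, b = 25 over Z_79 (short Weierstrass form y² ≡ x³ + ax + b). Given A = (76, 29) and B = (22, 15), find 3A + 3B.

(18, 76)

First 3A:
Repeated addition: build up to 3A.
2A: tangent at (76, 29): λ = (3·76² + 35)/(2·29) ≡ 62/58. 58⁻¹ ≡ 15 (mod 79), so λ ≡ 62·15 ≡ 61.
  x = λ² - 76 - 76 = 3721 - 152 ≡ 14; y = λ·(76 - 14) - 29 ≡ 40. → (14, 40)
3A: (14, 40) + (76, 29). λ = (29 - 40)/(76 - 14) ≡ 68/62 mod 79. 62⁻¹ ≡ 65 (mod 79) since 62·65 = 4030 ≡ 1, so λ ≡ 75.
  x = λ² - 14 - 76 = 5625 - 90 ≡ 5; y = λ·(14 - 5) - 40 ≡ 3. → (5, 3)
3A = (5, 3).
Next 3B:
Repeated addition: build up to 3B.
2B: tangent at (22, 15): λ = (3·22² + 35)/(2·15) ≡ 65/30. 30⁻¹ ≡ 29 (mod 79), so λ ≡ 65·29 ≡ 68.
  x = λ² - 22 - 22 = 4624 - 44 ≡ 77; y = λ·(22 - 77) - 15 ≡ 37. → (77, 37)
3B: (77, 37) + (22, 15). λ = (15 - 37)/(22 - 77) ≡ 57/24 mod 79. 24⁻¹ ≡ 56 (mod 79), so λ ≡ 32.
  x = λ² - 77 - 22 = 1024 - 99 ≡ 56; y = λ·(77 - 56) - 37 ≡ 3. → (56, 3)
3B = (56, 3).
Finally 3A + 3B:
(5, 3) + (56, 3). λ = (3 - 3)/(56 - 5) ≡ 0/51 mod 79. 51⁻¹ ≡ 31 (mod 79), so λ ≡ 0.
  x = λ² - 5 - 56 = 0 - 61 ≡ 18; y = λ·(5 - 18) - 3 ≡ 76. → (18, 76)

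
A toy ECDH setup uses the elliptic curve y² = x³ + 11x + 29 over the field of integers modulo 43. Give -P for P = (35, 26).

-(35, 26) = (35, -26 mod 43) = (35, 17).

(35, 17)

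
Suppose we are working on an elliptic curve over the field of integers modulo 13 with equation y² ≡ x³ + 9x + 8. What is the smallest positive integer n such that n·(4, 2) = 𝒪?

2P: tangent at (4, 2): λ = (3·4² + 9)/(2·2) ≡ 5/4. 4⁻¹ ≡ 10 (mod 13) since 4·10 = 40 ≡ 1, so λ ≡ 5·10 ≡ 11.
  x = λ² - 4 - 4 = 121 - 8 ≡ 9; y = λ·(4 - 9) - 2 ≡ 8. → (9, 8)
3P: (9, 8) + (4, 2). λ = (2 - 8)/(4 - 9) ≡ 7/8 mod 13. 8⁻¹ ≡ 5 (mod 13) since 8·5 = 40 ≡ 1, so λ ≡ 9.
  x = λ² - 9 - 4 = 81 - 13 ≡ 3; y = λ·(9 - 3) - 8 ≡ 7. → (3, 7)
4P: (3, 7) + (4, 2). λ = (2 - 7)/(4 - 3) ≡ 8/1 mod 13. 1⁻¹ ≡ 1 (mod 13), so λ ≡ 8.
  x = λ² - 3 - 4 = 64 - 7 ≡ 5; y = λ·(3 - 5) - 7 ≡ 3. → (5, 3)
5P: (5, 3) + (4, 2). λ = (2 - 3)/(4 - 5) ≡ 12/12 mod 13. 12⁻¹ ≡ 12 (mod 13) since 12·12 = 144 ≡ 1, so λ ≡ 1.
  x = λ² - 5 - 4 = 1 - 9 ≡ 5; y = λ·(5 - 5) - 3 ≡ 10. → (5, 10)
6P: (5, 10) + (4, 2). λ = (2 - 10)/(4 - 5) ≡ 5/12 mod 13. 12⁻¹ ≡ 12 (mod 13) since 12·12 = 144 ≡ 1, so λ ≡ 8.
  x = λ² - 5 - 4 = 64 - 9 ≡ 3; y = λ·(5 - 3) - 10 ≡ 6. → (3, 6)
7P: (3, 6) + (4, 2). λ = (2 - 6)/(4 - 3) ≡ 9/1 mod 13. 1⁻¹ ≡ 1 (mod 13), so λ ≡ 9.
  x = λ² - 3 - 4 = 81 - 7 ≡ 9; y = λ·(3 - 9) - 6 ≡ 5. → (9, 5)
8P: (9, 5) + (4, 2). λ = (2 - 5)/(4 - 9) ≡ 10/8 mod 13. 8⁻¹ ≡ 5 (mod 13), so λ ≡ 11.
  x = λ² - 9 - 4 = 121 - 13 ≡ 4; y = λ·(9 - 4) - 5 ≡ 11. → (4, 11)
9P: (4, 11) + (4, 2): same x and y₁ ≡ -y₂, so the sum is 𝒪.
9P = 𝒪, so the order is 9.

9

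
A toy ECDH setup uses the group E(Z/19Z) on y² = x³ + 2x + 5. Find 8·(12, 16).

Write G = (12, 16).
Repeated addition: build up to 8G.
2G: tangent at (12, 16): λ = (3·12² + 2)/(2·16) ≡ 16/13. 13⁻¹ ≡ 3 (mod 19), so λ ≡ 16·3 ≡ 10.
  x = λ² - 12 - 12 = 100 - 24 ≡ 0; y = λ·(12 - 0) - 16 ≡ 9. → (0, 9)
3G: (0, 9) + (12, 16). λ = (16 - 9)/(12 - 0) ≡ 7/12 mod 19. 12⁻¹ ≡ 8 (mod 19) since 12·8 = 96 ≡ 1, so λ ≡ 18.
  x = λ² - 0 - 12 = 324 - 12 ≡ 8; y = λ·(0 - 8) - 9 ≡ 18. → (8, 18)
4G: (8, 18) + (12, 16). λ = (16 - 18)/(12 - 8) ≡ 17/4 mod 19. 4⁻¹ ≡ 5 (mod 19) since 4·5 = 20 ≡ 1, so λ ≡ 9.
  x = λ² - 8 - 12 = 81 - 20 ≡ 4; y = λ·(8 - 4) - 18 ≡ 18. → (4, 18)
5G: (4, 18) + (12, 16). λ = (16 - 18)/(12 - 4) ≡ 17/8 mod 19. 8⁻¹ ≡ 12 (mod 19) since 8·12 = 96 ≡ 1, so λ ≡ 14.
  x = λ² - 4 - 12 = 196 - 16 ≡ 9; y = λ·(4 - 9) - 18 ≡ 7. → (9, 7)
6G: (9, 7) + (12, 16). λ = (16 - 7)/(12 - 9) ≡ 9/3 mod 19. 3⁻¹ ≡ 13 (mod 19), so λ ≡ 3.
  x = λ² - 9 - 12 = 9 - 21 ≡ 7; y = λ·(9 - 7) - 7 ≡ 18. → (7, 18)
7G: (7, 18) + (12, 16). λ = (16 - 18)/(12 - 7) ≡ 17/5 mod 19. 5⁻¹ ≡ 4 (mod 19) since 5·4 = 20 ≡ 1, so λ ≡ 11.
  x = λ² - 7 - 12 = 121 - 19 ≡ 7; y = λ·(7 - 7) - 18 ≡ 1. → (7, 1)
8G: (7, 1) + (12, 16). λ = (16 - 1)/(12 - 7) ≡ 15/5 mod 19. 5⁻¹ ≡ 4 (mod 19), so λ ≡ 3.
  x = λ² - 7 - 12 = 9 - 19 ≡ 9; y = λ·(7 - 9) - 1 ≡ 12. → (9, 12)

(9, 12)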